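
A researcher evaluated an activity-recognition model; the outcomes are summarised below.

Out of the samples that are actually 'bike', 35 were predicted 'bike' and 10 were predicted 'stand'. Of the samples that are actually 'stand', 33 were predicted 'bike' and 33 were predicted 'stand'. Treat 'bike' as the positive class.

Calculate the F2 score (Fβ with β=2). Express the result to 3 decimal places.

0.706

Fβ = (1+β²)·TP / ((1+β²)·TP + β²·FN + FP), with β²=4
= 5·35 / (5·35 + 4·10 + 33) = 0.706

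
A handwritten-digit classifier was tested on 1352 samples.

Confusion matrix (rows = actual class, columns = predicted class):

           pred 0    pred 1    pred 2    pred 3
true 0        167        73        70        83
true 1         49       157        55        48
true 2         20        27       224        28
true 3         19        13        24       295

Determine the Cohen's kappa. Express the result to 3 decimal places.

Observed agreement pₒ = trace/N = 843/1352 = 0.6235
Expected agreement pₑ = Σ (rowᵢ·colᵢ)/N² = (393·255 + 309·270 + 299·373 + 351·454)/1352² = 0.2487
κ = (pₒ − pₑ)/(1 − pₑ) = (0.6235 − 0.2487)/(1 − 0.2487) = 0.499

0.499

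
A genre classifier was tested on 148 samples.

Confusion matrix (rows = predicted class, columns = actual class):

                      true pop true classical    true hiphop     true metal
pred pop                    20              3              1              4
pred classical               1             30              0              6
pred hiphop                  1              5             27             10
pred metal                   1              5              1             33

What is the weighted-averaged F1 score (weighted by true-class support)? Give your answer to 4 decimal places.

0.7409

Per-class F1 score (2·TP/(2·TP+FP+FN)):
  pop: TP=20, FP=3+1+4=8, FN=1+1+1=3 → 40/51 = 0.78431
  classical: TP=30, FP=1+0+6=7, FN=3+5+5=13 → 60/80 = 0.75000
  hiphop: TP=27, FP=1+5+10=16, FN=1+0+1=2 → 54/72 = 0.75000
  metal: TP=33, FP=1+5+1=7, FN=4+6+10=20 → 66/93 = 0.70968
Weighted-F1 score = Σ (supportᵢ/N)·F1 scoreᵢ with N=148: (23/148)·0.78431 + (43/148)·0.75000 + (29/148)·0.75000 + (53/148)·0.70968 = 0.7409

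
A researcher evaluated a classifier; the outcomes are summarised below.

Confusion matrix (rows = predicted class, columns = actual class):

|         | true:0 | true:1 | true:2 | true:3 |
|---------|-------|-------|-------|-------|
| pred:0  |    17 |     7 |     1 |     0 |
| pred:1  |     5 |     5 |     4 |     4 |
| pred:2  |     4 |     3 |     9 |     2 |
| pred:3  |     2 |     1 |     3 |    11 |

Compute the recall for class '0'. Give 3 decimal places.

Take TP from the diagonal, FP from the rest of the '0' prediction marginal, FN from the rest of the '0' actual marginal.
recall = TP/(TP+FN).
0: TP=17, FN=5+4+2=11 → 17/28 = 0.6071

0.607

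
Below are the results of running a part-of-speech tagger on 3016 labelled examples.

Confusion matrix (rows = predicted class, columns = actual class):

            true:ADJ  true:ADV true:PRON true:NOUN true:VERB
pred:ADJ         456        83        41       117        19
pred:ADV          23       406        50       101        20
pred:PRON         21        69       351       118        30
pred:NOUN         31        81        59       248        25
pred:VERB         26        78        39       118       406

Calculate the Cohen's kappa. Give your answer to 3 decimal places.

Observed agreement pₒ = trace/N = 1867/3016 = 0.6190
Expected agreement pₑ = Σ (rowᵢ·colᵢ)/N² = (557·716 + 717·600 + 540·589 + 702·444 + 500·667)/3016² = 0.1970
κ = (pₒ − pₑ)/(1 − pₑ) = (0.6190 − 0.1970)/(1 − 0.1970) = 0.526

0.526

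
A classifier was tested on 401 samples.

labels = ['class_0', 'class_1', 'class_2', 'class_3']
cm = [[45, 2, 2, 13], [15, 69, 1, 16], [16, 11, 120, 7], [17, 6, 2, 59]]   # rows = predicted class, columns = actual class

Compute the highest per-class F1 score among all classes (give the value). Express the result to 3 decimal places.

0.860

Per-class F1 score (2·TP/(2·TP+FP+FN)):
  class_0: TP=45, FP=2+2+13=17, FN=15+16+17=48 → 90/155 = 0.5806
  class_1: TP=69, FP=15+1+16=32, FN=2+11+6=19 → 138/189 = 0.7302
  class_2: TP=120, FP=16+11+7=34, FN=2+1+2=5 → 240/279 = 0.8602
  class_3: TP=59, FP=17+6+2=25, FN=13+16+7=36 → 118/179 = 0.6592
Highest is class 'class_2' with F1 score = 0.860.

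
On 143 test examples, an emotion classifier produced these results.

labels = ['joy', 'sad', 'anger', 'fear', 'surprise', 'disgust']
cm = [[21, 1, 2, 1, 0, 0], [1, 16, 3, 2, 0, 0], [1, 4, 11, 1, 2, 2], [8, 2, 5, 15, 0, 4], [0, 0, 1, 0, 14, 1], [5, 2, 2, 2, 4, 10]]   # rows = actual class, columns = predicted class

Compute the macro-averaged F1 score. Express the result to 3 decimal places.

0.610

Per-class F1 score (2·TP/(2·TP+FP+FN)):
  joy: TP=21, FP=1+1+8+0+5=15, FN=1+2+1+0+0=4 → 42/61 = 0.6885
  sad: TP=16, FP=1+4+2+0+2=9, FN=1+3+2+0+0=6 → 32/47 = 0.6809
  anger: TP=11, FP=2+3+5+1+2=13, FN=1+4+1+2+2=10 → 22/45 = 0.4889
  fear: TP=15, FP=1+2+1+0+2=6, FN=8+2+5+0+4=19 → 30/55 = 0.5455
  surprise: TP=14, FP=0+0+2+0+4=6, FN=0+0+1+0+1=2 → 28/36 = 0.7778
  disgust: TP=10, FP=0+0+2+4+1=7, FN=5+2+2+2+4=15 → 20/42 = 0.4762
Macro-F1 score = mean = (0.6885 + 0.6809 + 0.4889 + 0.5455 + 0.7778 + 0.4762) / 6 = 0.610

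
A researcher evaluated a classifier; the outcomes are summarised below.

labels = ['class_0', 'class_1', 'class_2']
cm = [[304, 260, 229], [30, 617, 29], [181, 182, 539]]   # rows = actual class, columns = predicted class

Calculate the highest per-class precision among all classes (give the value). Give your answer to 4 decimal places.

Per-class precision (TP/(TP+FP)):
  class_0: TP=304, FP=30+181=211 → 304/515 = 0.59029
  class_1: TP=617, FP=260+182=442 → 617/1059 = 0.58263
  class_2: TP=539, FP=229+29=258 → 539/797 = 0.67629
Highest is class 'class_2' with precision = 0.6763.

0.6763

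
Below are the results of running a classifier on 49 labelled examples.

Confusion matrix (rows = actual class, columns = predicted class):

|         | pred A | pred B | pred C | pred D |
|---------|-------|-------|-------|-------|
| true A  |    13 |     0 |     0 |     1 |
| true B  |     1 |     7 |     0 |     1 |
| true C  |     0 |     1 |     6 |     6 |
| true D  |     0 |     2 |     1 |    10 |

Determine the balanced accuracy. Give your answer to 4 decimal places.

Balanced accuracy = mean of per-class recall.
  A: recall = 13/14 = 0.92857
  B: recall = 7/9 = 0.77778
  C: recall = 6/13 = 0.46154
  D: recall = 10/13 = 0.76923
Mean = (0.92857 + 0.77778 + 0.46154 + 0.76923) / 4 = 0.7343

0.7343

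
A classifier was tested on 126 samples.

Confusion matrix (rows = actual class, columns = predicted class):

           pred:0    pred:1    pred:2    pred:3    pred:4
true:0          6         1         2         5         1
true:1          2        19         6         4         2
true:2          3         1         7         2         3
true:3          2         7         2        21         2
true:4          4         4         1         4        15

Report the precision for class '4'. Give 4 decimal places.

0.6522

One-vs-rest for '4': TP = diagonal; FP = other classes predicted '4'; FN = '4' predicted as other.
precision = TP/(TP+FP).
4: TP=15, FP=1+2+3+2=8 → 15/23 = 0.65217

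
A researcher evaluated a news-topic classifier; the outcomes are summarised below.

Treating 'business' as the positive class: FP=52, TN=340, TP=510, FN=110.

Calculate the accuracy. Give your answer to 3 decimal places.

Accuracy = (TP+TN)/N = (510+340)/1012 = 0.840

0.840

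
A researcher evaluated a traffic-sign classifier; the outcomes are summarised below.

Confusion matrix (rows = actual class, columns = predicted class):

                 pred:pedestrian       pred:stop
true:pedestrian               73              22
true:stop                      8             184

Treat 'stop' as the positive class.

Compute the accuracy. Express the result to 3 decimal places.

Accuracy = (TP+TN)/N = (184+73)/287 = 0.895

0.895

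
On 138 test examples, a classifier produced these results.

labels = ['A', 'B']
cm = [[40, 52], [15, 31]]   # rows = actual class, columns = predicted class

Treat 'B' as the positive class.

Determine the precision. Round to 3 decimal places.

Precision = TP/(TP+FP) = 31/(31+52) = 31/83 = 0.373

0.373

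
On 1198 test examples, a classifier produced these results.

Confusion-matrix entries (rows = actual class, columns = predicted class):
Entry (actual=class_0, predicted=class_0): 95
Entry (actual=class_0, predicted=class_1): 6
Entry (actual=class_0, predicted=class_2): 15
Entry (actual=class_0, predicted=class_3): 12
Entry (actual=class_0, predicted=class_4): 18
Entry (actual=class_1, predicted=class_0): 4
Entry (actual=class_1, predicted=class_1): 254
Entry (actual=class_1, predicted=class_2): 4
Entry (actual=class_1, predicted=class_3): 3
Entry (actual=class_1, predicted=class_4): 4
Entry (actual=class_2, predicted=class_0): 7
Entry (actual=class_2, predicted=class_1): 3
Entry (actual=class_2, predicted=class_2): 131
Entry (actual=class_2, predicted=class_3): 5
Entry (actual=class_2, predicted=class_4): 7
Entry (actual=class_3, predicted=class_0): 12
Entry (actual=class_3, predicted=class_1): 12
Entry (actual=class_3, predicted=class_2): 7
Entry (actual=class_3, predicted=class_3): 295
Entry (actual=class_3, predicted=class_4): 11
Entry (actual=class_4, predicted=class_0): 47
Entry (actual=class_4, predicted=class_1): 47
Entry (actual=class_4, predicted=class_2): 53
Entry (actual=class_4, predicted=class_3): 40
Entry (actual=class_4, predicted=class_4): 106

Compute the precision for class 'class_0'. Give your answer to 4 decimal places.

precision = TP/(TP+FP).
class_0: TP=95, FP=4+7+12+47=70 → 95/165 = 0.57576

0.5758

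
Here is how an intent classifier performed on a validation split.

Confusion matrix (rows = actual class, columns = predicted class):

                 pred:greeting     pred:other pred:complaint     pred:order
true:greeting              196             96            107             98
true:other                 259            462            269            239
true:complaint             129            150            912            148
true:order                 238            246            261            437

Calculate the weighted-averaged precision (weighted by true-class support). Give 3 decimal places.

Per-class precision (TP/(TP+FP)):
  greeting: TP=196, FP=259+129+238=626 → 196/822 = 0.2384
  other: TP=462, FP=96+150+246=492 → 462/954 = 0.4843
  complaint: TP=912, FP=107+269+261=637 → 912/1549 = 0.5888
  order: TP=437, FP=98+239+148=485 → 437/922 = 0.4740
Weighted-precision = Σ (supportᵢ/N)·precisionᵢ with N=4247: (497/4247)·0.2384 + (1229/4247)·0.4843 + (1339/4247)·0.5888 + (1182/4247)·0.4740 = 0.486

0.486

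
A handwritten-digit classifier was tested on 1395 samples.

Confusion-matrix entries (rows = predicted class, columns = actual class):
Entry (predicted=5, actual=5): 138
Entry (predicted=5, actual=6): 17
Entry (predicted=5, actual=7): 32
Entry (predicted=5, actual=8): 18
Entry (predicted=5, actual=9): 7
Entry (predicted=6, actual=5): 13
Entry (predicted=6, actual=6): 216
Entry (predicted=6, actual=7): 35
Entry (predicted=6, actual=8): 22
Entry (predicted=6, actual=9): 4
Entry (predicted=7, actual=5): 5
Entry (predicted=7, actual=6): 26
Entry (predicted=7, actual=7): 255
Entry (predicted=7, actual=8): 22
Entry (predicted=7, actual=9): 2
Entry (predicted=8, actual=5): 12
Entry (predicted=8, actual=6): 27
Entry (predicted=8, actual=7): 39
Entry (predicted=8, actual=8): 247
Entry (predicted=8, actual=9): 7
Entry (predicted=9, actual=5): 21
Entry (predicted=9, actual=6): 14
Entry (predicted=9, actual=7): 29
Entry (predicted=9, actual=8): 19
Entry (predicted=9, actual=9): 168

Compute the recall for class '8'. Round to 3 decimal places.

One-vs-rest for '8': TP = diagonal; FP = other classes predicted '8'; FN = '8' predicted as other.
recall = TP/(TP+FN).
8: TP=247, FN=18+22+22+19=81 → 247/328 = 0.7530

0.753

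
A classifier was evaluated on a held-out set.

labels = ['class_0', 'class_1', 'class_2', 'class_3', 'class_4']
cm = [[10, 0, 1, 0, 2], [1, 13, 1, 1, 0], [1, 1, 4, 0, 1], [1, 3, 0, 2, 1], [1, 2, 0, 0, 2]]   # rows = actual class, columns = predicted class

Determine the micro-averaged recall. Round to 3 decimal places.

0.646

Micro-averaging pools counts across classes: ΣTP=31, ΣFP=17, ΣFN=17.
Micro-recall = TP/(TP+FN) on pooled counts = 0.646 (equals overall accuracy in single-label multiclass).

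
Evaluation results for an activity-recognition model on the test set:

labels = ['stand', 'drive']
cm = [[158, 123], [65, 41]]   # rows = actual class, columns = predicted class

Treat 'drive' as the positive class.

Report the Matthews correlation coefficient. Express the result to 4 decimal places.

MCC = (TP·TN − FP·FN) / √((TP+FP)(TP+FN)(TN+FP)(TN+FN))
Numerator = 41·158 − 123·65 = -1517
Denominator = √(164·106·281·223) = √1089333592 = 33005.0540
MCC = -1517 / 33005.0540 = -0.0460

-0.0460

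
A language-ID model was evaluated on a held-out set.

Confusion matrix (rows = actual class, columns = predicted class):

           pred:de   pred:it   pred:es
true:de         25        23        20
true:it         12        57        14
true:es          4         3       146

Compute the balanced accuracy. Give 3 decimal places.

0.670

Balanced accuracy = mean of per-class recall.
  de: recall = 25/68 = 0.3676
  it: recall = 57/83 = 0.6867
  es: recall = 146/153 = 0.9542
Mean = (0.3676 + 0.6867 + 0.9542) / 3 = 0.670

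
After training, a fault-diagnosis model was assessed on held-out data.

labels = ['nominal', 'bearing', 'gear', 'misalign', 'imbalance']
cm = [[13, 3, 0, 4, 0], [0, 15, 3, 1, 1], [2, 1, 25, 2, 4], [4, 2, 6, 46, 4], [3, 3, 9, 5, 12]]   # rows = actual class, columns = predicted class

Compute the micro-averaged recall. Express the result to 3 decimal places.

0.661

Micro-averaging pools counts across classes: ΣTP=111, ΣFP=57, ΣFN=57.
Micro-recall = TP/(TP+FN) on pooled counts = 0.661 (equals overall accuracy in single-label multiclass).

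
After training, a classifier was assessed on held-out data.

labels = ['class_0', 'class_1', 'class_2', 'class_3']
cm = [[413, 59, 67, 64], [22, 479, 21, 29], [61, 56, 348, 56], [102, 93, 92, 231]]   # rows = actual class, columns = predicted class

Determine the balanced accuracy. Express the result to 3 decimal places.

Balanced accuracy = mean of per-class recall.
  class_0: recall = 413/603 = 0.6849
  class_1: recall = 479/551 = 0.8693
  class_2: recall = 348/521 = 0.6679
  class_3: recall = 231/518 = 0.4459
Mean = (0.6849 + 0.8693 + 0.6679 + 0.4459) / 4 = 0.667

0.667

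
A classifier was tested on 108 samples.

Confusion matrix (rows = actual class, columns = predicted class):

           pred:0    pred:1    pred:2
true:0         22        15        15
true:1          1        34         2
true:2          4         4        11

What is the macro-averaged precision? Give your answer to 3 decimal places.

0.616

Per-class precision (TP/(TP+FP)):
  0: TP=22, FP=1+4=5 → 22/27 = 0.8148
  1: TP=34, FP=15+4=19 → 34/53 = 0.6415
  2: TP=11, FP=15+2=17 → 11/28 = 0.3929
Macro-precision = mean = (0.8148 + 0.6415 + 0.3929) / 3 = 0.616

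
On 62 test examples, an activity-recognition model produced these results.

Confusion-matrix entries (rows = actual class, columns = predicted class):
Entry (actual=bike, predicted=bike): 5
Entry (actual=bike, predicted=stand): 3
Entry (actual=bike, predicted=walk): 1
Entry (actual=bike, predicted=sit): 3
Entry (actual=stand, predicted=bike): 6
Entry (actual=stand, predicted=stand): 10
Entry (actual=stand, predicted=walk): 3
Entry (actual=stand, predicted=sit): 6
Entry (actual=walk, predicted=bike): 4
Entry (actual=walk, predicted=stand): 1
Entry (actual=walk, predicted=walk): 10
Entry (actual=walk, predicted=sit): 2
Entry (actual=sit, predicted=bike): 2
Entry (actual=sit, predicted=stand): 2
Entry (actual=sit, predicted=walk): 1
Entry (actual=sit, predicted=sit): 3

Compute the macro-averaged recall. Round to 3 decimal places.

Per-class recall (TP/(TP+FN)):
  bike: TP=5, FN=3+1+3=7 → 5/12 = 0.4167
  stand: TP=10, FN=6+3+6=15 → 10/25 = 0.4000
  walk: TP=10, FN=4+1+2=7 → 10/17 = 0.5882
  sit: TP=3, FN=2+2+1=5 → 3/8 = 0.3750
Macro-recall = mean = (0.4167 + 0.4000 + 0.5882 + 0.3750) / 4 = 0.445

0.445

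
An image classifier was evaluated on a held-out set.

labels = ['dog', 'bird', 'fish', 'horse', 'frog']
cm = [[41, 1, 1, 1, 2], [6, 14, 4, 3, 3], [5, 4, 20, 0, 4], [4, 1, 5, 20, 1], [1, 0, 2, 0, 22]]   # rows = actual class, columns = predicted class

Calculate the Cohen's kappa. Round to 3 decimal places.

Observed agreement pₒ = trace/N = 117/165 = 0.7091
Expected agreement pₑ = Σ (rowᵢ·colᵢ)/N² = (46·57 + 30·20 + 33·32 + 31·24 + 25·32)/165² = 0.2138
κ = (pₒ − pₑ)/(1 − pₑ) = (0.7091 − 0.2138)/(1 − 0.2138) = 0.630

0.630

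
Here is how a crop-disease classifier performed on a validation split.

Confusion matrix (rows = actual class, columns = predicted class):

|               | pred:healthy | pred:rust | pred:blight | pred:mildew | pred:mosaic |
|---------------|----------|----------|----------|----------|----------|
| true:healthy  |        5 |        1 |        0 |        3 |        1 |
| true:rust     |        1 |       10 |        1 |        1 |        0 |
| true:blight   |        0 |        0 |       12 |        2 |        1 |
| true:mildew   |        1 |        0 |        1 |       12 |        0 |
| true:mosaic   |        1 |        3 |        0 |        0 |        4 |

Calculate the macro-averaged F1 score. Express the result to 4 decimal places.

Per-class F1 score (2·TP/(2·TP+FP+FN)):
  healthy: TP=5, FP=1+0+1+1=3, FN=1+0+3+1=5 → 10/18 = 0.55556
  rust: TP=10, FP=1+0+0+3=4, FN=1+1+1+0=3 → 20/27 = 0.74074
  blight: TP=12, FP=0+1+1+0=2, FN=0+0+2+1=3 → 24/29 = 0.82759
  mildew: TP=12, FP=3+1+2+0=6, FN=1+0+1+0=2 → 24/32 = 0.75000
  mosaic: TP=4, FP=1+0+1+0=2, FN=1+3+0+0=4 → 8/14 = 0.57143
Macro-F1 score = mean = (0.55556 + 0.74074 + 0.82759 + 0.75000 + 0.57143) / 5 = 0.6891

0.6891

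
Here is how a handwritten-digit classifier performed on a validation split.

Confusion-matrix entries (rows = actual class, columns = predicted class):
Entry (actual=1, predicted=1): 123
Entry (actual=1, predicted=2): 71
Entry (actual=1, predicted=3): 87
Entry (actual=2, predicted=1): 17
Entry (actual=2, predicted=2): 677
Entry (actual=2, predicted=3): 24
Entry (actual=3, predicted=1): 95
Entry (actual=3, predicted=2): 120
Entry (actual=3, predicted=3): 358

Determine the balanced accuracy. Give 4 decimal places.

Balanced accuracy = mean of per-class recall.
  1: recall = 123/281 = 0.43772
  2: recall = 677/718 = 0.94290
  3: recall = 358/573 = 0.62478
Mean = (0.43772 + 0.94290 + 0.62478) / 3 = 0.6685

0.6685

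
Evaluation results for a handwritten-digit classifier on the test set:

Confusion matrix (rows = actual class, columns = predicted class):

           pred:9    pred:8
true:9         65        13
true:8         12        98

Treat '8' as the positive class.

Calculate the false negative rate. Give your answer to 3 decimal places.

0.109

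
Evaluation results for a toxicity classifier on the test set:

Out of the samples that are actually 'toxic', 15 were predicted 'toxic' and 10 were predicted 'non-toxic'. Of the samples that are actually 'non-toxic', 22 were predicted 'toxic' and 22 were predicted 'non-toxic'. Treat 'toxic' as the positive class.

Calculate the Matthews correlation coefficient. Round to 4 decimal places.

MCC = (TP·TN − FP·FN) / √((TP+FP)(TP+FN)(TN+FP)(TN+FN))
Numerator = 15·22 − 22·10 = 110
Denominator = √(37·25·44·32) = √1302400 = 1141.2274
MCC = 110 / 1141.2274 = 0.0964

0.0964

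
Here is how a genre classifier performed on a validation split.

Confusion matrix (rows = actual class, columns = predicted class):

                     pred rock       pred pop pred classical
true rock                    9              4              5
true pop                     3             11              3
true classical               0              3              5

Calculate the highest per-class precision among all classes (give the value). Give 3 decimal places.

0.750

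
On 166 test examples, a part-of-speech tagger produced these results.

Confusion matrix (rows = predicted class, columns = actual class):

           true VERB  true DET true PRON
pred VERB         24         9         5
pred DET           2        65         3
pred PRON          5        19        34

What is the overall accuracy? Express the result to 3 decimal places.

Accuracy = trace / total = (24+65+34=123) / 166 = 123/166 = 0.741

0.741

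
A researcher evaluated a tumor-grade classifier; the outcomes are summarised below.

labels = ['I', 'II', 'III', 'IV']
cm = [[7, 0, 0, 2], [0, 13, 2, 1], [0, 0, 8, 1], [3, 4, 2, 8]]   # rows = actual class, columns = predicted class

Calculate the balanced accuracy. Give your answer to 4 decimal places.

0.7374

Balanced accuracy = mean of per-class recall.
  I: recall = 7/9 = 0.77778
  II: recall = 13/16 = 0.81250
  III: recall = 8/9 = 0.88889
  IV: recall = 8/17 = 0.47059
Mean = (0.77778 + 0.81250 + 0.88889 + 0.47059) / 4 = 0.7374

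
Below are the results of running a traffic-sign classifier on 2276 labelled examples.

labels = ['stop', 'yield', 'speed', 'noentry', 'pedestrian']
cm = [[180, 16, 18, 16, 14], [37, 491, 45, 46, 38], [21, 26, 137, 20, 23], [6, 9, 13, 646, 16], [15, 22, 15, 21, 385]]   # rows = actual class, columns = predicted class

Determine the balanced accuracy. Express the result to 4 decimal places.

Balanced accuracy = mean of per-class recall.
  stop: recall = 180/244 = 0.73770
  yield: recall = 491/657 = 0.74734
  speed: recall = 137/227 = 0.60352
  noentry: recall = 646/690 = 0.93623
  pedestrian: recall = 385/458 = 0.84061
Mean = (0.73770 + 0.74734 + 0.60352 + 0.93623 + 0.84061) / 5 = 0.7731

0.7731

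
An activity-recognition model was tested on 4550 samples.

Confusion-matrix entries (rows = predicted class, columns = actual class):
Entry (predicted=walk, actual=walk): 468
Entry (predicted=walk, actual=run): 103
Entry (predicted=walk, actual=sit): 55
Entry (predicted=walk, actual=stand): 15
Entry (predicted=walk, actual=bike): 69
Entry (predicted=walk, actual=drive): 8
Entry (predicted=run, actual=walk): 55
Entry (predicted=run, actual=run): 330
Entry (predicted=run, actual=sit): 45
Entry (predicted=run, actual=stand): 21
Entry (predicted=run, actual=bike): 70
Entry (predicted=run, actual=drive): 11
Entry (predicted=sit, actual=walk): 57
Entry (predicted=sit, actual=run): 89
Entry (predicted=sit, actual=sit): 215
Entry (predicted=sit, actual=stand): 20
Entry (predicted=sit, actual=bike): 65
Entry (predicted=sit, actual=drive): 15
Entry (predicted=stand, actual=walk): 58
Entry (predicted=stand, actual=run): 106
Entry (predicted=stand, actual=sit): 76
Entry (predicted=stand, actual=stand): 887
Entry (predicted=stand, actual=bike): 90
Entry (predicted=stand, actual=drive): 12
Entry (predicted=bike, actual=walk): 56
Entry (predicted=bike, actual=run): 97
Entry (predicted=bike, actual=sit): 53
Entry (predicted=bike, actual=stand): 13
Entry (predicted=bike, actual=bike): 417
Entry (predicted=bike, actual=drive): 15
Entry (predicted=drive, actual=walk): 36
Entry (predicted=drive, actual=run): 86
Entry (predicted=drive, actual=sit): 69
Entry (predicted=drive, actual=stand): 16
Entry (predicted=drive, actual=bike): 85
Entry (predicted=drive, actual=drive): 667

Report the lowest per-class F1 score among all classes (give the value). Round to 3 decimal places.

0.441

Per-class F1 score (2·TP/(2·TP+FP+FN)):
  walk: TP=468, FP=103+55+15+69+8=250, FN=55+57+58+56+36=262 → 936/1448 = 0.6464
  run: TP=330, FP=55+45+21+70+11=202, FN=103+89+106+97+86=481 → 660/1343 = 0.4914
  sit: TP=215, FP=57+89+20+65+15=246, FN=55+45+76+53+69=298 → 430/974 = 0.4415
  stand: TP=887, FP=58+106+76+90+12=342, FN=15+21+20+13+16=85 → 1774/2201 = 0.8060
  bike: TP=417, FP=56+97+53+13+15=234, FN=69+70+65+90+85=379 → 834/1447 = 0.5764
  drive: TP=667, FP=36+86+69+16+85=292, FN=8+11+15+12+15=61 → 1334/1687 = 0.7908
Lowest is class 'sit' with F1 score = 0.441.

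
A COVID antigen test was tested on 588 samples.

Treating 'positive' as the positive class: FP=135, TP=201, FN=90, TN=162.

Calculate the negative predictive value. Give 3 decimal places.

NPV = TN/(TN+FN) = 162/(162+90) = 0.643

0.643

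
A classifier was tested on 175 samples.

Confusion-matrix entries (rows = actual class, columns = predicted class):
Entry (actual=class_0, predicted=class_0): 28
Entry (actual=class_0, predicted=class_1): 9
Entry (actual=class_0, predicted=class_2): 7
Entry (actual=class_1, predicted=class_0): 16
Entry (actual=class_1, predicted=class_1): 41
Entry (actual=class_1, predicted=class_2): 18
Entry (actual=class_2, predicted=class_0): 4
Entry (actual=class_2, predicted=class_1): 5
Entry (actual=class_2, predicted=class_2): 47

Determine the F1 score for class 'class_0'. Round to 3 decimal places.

F1 score = 2·TP/(2·TP+FP+FN).
class_0: TP=28, FP=16+4=20, FN=9+7=16 → 56/92 = 0.6087

0.609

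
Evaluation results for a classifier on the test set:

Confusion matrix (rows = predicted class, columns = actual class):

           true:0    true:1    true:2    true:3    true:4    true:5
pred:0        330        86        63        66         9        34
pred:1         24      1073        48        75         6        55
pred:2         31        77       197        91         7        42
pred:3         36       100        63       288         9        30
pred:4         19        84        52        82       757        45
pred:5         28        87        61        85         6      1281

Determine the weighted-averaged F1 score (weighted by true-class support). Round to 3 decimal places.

Per-class F1 score (2·TP/(2·TP+FP+FN)):
  0: TP=330, FP=86+63+66+9+34=258, FN=24+31+36+19+28=138 → 660/1056 = 0.6250
  1: TP=1073, FP=24+48+75+6+55=208, FN=86+77+100+84+87=434 → 2146/2788 = 0.7697
  2: TP=197, FP=31+77+91+7+42=248, FN=63+48+63+52+61=287 → 394/929 = 0.4241
  3: TP=288, FP=36+100+63+9+30=238, FN=66+75+91+82+85=399 → 576/1213 = 0.4749
  4: TP=757, FP=19+84+52+82+45=282, FN=9+6+7+9+6=37 → 1514/1833 = 0.8260
  5: TP=1281, FP=28+87+61+85+6=267, FN=34+55+42+30+45=206 → 2562/3035 = 0.8442
Weighted-F1 score = Σ (supportᵢ/N)·F1 scoreᵢ with N=5427: (468/5427)·0.6250 + (1507/5427)·0.7697 + (484/5427)·0.4241 + (687/5427)·0.4749 + (794/5427)·0.8260 + (1487/5427)·0.8442 = 0.718

0.718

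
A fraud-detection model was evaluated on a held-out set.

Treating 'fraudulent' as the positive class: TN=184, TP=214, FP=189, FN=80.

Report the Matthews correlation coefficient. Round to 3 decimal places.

MCC = (TP·TN − FP·FN) / √((TP+FP)(TP+FN)(TN+FP)(TN+FN))
Numerator = 214·184 − 189·80 = 24256
Denominator = √(403·294·373·264) = √11667159504 = 108014.6263
MCC = 24256 / 108014.6263 = 0.225

0.225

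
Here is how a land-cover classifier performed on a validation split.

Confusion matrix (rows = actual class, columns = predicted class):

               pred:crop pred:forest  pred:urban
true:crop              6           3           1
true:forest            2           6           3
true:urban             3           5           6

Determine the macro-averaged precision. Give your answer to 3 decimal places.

0.525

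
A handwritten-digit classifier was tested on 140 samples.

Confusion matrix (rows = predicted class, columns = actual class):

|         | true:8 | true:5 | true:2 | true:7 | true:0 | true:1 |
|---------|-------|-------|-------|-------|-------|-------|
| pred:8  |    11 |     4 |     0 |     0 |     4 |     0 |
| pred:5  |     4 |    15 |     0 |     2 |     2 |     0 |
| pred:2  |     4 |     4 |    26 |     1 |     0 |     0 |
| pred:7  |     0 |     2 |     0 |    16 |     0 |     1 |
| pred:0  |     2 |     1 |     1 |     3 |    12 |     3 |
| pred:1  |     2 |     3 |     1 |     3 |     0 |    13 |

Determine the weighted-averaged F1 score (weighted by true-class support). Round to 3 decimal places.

Per-class F1 score (2·TP/(2·TP+FP+FN)):
  8: TP=11, FP=4+0+0+4+0=8, FN=4+4+0+2+2=12 → 22/42 = 0.5238
  5: TP=15, FP=4+0+2+2+0=8, FN=4+4+2+1+3=14 → 30/52 = 0.5769
  2: TP=26, FP=4+4+1+0+0=9, FN=0+0+0+1+1=2 → 52/63 = 0.8254
  7: TP=16, FP=0+2+0+0+1=3, FN=0+2+1+3+3=9 → 32/44 = 0.7273
  0: TP=12, FP=2+1+1+3+3=10, FN=4+2+0+0+0=6 → 24/40 = 0.6000
  1: TP=13, FP=2+3+1+3+0=9, FN=0+0+0+1+3=4 → 26/39 = 0.6667
Weighted-F1 score = Σ (supportᵢ/N)·F1 scoreᵢ with N=140: (23/140)·0.5238 + (29/140)·0.5769 + (28/140)·0.8254 + (25/140)·0.7273 + (18/140)·0.6000 + (17/140)·0.6667 = 0.659

0.659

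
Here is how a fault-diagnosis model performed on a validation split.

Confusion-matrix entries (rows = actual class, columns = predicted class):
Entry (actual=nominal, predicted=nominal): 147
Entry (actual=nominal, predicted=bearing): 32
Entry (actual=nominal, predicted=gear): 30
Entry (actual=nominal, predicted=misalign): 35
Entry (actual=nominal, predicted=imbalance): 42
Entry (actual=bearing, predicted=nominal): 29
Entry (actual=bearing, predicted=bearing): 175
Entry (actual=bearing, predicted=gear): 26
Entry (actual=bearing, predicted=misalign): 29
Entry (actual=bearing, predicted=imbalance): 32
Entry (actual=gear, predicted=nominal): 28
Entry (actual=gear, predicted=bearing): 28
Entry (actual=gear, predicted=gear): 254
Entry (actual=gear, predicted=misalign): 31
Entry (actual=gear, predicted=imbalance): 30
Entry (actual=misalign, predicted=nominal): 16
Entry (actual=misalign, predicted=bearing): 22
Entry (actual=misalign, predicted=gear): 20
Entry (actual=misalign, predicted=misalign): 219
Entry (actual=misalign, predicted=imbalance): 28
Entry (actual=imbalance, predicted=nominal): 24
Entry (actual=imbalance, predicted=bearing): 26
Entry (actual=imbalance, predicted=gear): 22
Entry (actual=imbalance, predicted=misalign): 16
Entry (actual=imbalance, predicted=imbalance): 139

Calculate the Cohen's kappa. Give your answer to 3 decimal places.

Observed agreement pₒ = trace/N = 934/1480 = 0.6311
Expected agreement pₑ = Σ (rowᵢ·colᵢ)/N² = (286·244 + 291·283 + 371·352 + 305·330 + 227·271)/1480² = 0.2031
κ = (pₒ − pₑ)/(1 − pₑ) = (0.6311 − 0.2031)/(1 − 0.2031) = 0.537

0.537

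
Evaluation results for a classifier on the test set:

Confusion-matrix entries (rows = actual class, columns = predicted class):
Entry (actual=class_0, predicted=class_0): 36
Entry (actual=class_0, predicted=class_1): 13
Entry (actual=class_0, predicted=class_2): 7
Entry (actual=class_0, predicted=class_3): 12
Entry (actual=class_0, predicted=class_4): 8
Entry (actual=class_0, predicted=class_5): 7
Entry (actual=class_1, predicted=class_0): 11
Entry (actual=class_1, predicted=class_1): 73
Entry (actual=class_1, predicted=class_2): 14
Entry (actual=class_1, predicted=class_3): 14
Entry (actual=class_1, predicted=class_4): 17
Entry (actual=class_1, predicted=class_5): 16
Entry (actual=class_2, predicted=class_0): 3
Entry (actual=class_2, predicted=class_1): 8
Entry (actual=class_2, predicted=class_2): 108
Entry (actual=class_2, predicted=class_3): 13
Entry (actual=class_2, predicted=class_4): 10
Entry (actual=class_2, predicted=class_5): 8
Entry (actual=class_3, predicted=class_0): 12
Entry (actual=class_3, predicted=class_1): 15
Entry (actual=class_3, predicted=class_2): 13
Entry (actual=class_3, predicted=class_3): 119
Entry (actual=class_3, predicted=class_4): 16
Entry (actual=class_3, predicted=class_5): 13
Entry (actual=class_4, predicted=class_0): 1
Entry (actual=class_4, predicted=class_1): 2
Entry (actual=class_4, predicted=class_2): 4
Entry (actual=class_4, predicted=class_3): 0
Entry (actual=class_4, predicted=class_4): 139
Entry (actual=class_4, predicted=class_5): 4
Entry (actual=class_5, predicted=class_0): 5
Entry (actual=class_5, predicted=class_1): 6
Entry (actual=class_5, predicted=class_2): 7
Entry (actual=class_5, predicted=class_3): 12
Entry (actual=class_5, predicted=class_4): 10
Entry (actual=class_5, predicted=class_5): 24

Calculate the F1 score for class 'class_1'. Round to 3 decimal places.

0.557

Take TP from the diagonal, FP from the rest of the 'class_1' prediction marginal, FN from the rest of the 'class_1' actual marginal.
F1 score = 2·TP/(2·TP+FP+FN).
class_1: TP=73, FP=13+8+15+2+6=44, FN=11+14+14+17+16=72 → 146/262 = 0.5573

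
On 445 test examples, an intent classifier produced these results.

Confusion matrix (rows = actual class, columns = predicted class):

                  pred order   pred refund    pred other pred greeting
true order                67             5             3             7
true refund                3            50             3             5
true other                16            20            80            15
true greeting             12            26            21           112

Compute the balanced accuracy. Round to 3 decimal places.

Balanced accuracy = mean of per-class recall.
  order: recall = 67/82 = 0.8171
  refund: recall = 50/61 = 0.8197
  other: recall = 80/131 = 0.6107
  greeting: recall = 112/171 = 0.6550
Mean = (0.8171 + 0.8197 + 0.6107 + 0.6550) / 4 = 0.726

0.726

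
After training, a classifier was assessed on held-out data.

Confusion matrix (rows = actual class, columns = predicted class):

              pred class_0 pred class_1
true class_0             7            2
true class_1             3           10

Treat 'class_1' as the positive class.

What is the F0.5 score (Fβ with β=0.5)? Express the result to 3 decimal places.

0.820

Fβ = (1+β²)·TP / ((1+β²)·TP + β²·FN + FP), with β²=1/4
= 1.25·10 / (1.25·10 + 0.25·3 + 2) = 0.820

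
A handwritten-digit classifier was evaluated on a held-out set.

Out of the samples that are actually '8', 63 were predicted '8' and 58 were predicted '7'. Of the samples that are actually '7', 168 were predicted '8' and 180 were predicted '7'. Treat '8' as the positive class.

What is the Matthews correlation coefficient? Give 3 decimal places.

MCC = (TP·TN − FP·FN) / √((TP+FP)(TP+FN)(TN+FP)(TN+FN))
Numerator = 63·180 − 168·58 = 1596
Denominator = √(231·121·348·238) = √2315013624 = 48114.5885
MCC = 1596 / 48114.5885 = 0.033

0.033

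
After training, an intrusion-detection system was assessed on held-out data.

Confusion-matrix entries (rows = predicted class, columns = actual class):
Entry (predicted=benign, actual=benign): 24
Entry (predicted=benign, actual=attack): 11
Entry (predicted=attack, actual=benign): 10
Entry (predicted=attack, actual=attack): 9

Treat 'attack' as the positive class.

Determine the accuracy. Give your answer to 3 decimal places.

0.611

Accuracy = (TP+TN)/N = (9+24)/54 = 0.611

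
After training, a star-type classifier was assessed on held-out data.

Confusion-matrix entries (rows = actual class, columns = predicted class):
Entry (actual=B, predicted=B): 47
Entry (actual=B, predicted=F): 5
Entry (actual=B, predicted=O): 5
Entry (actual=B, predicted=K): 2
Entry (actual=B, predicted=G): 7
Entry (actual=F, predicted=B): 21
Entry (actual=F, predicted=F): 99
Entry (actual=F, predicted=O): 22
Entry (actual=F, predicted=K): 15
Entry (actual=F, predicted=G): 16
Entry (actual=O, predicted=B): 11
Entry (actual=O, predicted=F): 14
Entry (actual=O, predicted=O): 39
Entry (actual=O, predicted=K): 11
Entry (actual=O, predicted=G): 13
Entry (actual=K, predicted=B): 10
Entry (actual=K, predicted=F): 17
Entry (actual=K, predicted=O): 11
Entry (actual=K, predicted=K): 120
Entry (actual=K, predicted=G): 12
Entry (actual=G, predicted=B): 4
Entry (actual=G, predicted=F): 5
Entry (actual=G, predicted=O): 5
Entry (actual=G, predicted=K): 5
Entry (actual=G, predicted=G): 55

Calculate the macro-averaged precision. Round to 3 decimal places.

0.601

Per-class precision (TP/(TP+FP)):
  B: TP=47, FP=21+11+10+4=46 → 47/93 = 0.5054
  F: TP=99, FP=5+14+17+5=41 → 99/140 = 0.7071
  O: TP=39, FP=5+22+11+5=43 → 39/82 = 0.4756
  K: TP=120, FP=2+15+11+5=33 → 120/153 = 0.7843
  G: TP=55, FP=7+16+13+12=48 → 55/103 = 0.5340
Macro-precision = mean = (0.5054 + 0.7071 + 0.4756 + 0.7843 + 0.5340) / 5 = 0.601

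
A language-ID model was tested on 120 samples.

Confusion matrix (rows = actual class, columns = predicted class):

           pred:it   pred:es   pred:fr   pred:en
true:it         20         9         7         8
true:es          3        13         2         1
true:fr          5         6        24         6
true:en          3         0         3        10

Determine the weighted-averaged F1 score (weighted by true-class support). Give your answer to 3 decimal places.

Per-class F1 score (2·TP/(2·TP+FP+FN)):
  it: TP=20, FP=3+5+3=11, FN=9+7+8=24 → 40/75 = 0.5333
  es: TP=13, FP=9+6+0=15, FN=3+2+1=6 → 26/47 = 0.5532
  fr: TP=24, FP=7+2+3=12, FN=5+6+6=17 → 48/77 = 0.6234
  en: TP=10, FP=8+1+6=15, FN=3+0+3=6 → 20/41 = 0.4878
Weighted-F1 score = Σ (supportᵢ/N)·F1 scoreᵢ with N=120: (44/120)·0.5333 + (19/120)·0.5532 + (41/120)·0.6234 + (16/120)·0.4878 = 0.561

0.561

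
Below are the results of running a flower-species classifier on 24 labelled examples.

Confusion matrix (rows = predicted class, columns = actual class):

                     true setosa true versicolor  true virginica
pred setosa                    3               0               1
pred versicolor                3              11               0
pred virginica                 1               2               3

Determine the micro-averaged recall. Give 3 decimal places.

0.708

Micro-averaging pools counts across classes: ΣTP=17, ΣFP=7, ΣFN=7.
Micro-recall = TP/(TP+FN) on pooled counts = 0.708 (equals overall accuracy in single-label multiclass).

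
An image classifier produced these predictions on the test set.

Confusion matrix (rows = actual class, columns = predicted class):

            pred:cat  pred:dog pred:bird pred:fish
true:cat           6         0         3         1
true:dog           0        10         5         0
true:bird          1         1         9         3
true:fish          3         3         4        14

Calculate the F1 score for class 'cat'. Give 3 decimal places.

Take TP from the diagonal, FP from the rest of the 'cat' prediction marginal, FN from the rest of the 'cat' actual marginal.
F1 score = 2·TP/(2·TP+FP+FN).
cat: TP=6, FP=0+1+3=4, FN=0+3+1=4 → 12/20 = 0.6000

0.600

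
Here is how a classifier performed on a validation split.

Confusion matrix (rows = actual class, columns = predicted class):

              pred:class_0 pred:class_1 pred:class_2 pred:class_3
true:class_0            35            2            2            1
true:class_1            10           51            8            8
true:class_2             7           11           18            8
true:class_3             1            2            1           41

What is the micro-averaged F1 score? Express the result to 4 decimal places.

Micro-averaging pools counts across classes: ΣTP=145, ΣFP=61, ΣFN=61.
Micro-F1 score = 2·TP/(2·TP+FP+FN) on pooled counts = 0.7039 (equals overall accuracy in single-label multiclass).

0.7039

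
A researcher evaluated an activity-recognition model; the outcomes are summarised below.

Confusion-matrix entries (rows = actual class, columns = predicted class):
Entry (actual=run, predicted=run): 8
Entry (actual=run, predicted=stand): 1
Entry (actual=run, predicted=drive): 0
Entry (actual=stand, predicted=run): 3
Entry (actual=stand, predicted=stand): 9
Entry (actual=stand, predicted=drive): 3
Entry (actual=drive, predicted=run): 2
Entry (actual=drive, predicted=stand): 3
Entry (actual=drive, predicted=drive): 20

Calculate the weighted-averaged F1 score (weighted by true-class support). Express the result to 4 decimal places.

0.7555

Per-class F1 score (2·TP/(2·TP+FP+FN)):
  run: TP=8, FP=3+2=5, FN=1+0=1 → 16/22 = 0.72727
  stand: TP=9, FP=1+3=4, FN=3+3=6 → 18/28 = 0.64286
  drive: TP=20, FP=0+3=3, FN=2+3=5 → 40/48 = 0.83333
Weighted-F1 score = Σ (supportᵢ/N)·F1 scoreᵢ with N=49: (9/49)·0.72727 + (15/49)·0.64286 + (25/49)·0.83333 = 0.7555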